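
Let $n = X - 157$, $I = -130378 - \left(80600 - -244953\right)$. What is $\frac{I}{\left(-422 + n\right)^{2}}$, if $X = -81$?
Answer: $- \frac{50659}{48400} \approx -1.0467$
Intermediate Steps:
$I = -455931$ ($I = -130378 - \left(80600 + 244953\right) = -130378 - 325553 = -455931$)
$n = -238$ ($n = -81 - 157 = -238$)
$\frac{I}{\left(-422 + n\right)^{2}} = - \frac{455931}{\left(-422 - 238\right)^{2}} = - \frac{455931}{\left(-660\right)^{2}} = - \frac{455931}{435600} = \left(-455931\right) \frac{1}{435600} = - \frac{50659}{48400}$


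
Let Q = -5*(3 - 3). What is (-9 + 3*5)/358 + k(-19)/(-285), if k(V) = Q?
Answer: 3/179 ≈ 0.016760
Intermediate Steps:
Q = 0 (Q = -5*0 = 0)
k(V) = 0
(-9 + 3*5)/358 + k(-19)/(-285) = (-9 + 3*5)/358 + 0/(-285) = (-9 + 15)*(1/358) + 0*(-1/285) = 6*(1/358) + 0 = 3/179 + 0 = 3/179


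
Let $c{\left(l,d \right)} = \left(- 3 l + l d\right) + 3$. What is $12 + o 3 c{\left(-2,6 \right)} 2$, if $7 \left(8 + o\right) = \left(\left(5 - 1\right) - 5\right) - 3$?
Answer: $\frac{1164}{7} \approx 166.29$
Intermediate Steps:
$c{\left(l,d \right)} = 3 - 3 l + d l$ ($c{\left(l,d \right)} = \left(- 3 l + d l\right) + 3 = 3 - 3 l + d l$)
$o = - \frac{60}{7}$ ($o = -8 + \frac{\left(\left(5 - 1\right) - 5\right) - 3}{7} = -8 + \frac{\left(4 - 5\right) - 3}{7} = -8 + \frac{-1 - 3}{7} = -8 + \frac{1}{7} \left(-4\right) = -8 - \frac{4}{7} = - \frac{60}{7} \approx -8.5714$)
$12 + o 3 c{\left(-2,6 \right)} 2 = 12 - \frac{60 \cdot 3 \left(3 - -6 + 6 \left(-2\right)\right) 2}{7} = 12 - \frac{60 \cdot 3 \left(3 + 6 - 12\right) 2}{7} = 12 - \frac{60 \cdot 3 \left(-3\right) 2}{7} = 12 - \frac{60 \left(\left(-9\right) 2\right)}{7} = 12 - - \frac{1080}{7} = 12 + \frac{1080}{7} = \frac{1164}{7}$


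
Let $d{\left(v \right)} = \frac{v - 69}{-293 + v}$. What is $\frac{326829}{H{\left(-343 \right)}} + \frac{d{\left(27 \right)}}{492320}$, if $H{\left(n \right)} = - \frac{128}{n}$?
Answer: $\frac{32769197563317}{37416320} \approx 8.758 \cdot 10^{5}$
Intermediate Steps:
$d{\left(v \right)} = \frac{-69 + v}{-293 + v}$
$\frac{326829}{H{\left(-343 \right)}} + \frac{d{\left(27 \right)}}{492320} = \frac{326829}{\left(-128\right) \frac{1}{-343}} + \frac{\frac{1}{-293 + 27} \left(-69 + 27\right)}{492320} = \frac{326829}{\left(-128\right) \left(- \frac{1}{343}\right)} + \frac{1}{-266} \left(-42\right) \frac{1}{492320} = \frac{326829}{\frac{128}{343}} + \left(- \frac{1}{266}\right) \left(-42\right) \frac{1}{492320} = 326829 \cdot \frac{343}{128} + \frac{3}{19} \cdot \frac{1}{492320} = \frac{112102347}{128} + \frac{3}{9354080} = \frac{32769197563317}{37416320}$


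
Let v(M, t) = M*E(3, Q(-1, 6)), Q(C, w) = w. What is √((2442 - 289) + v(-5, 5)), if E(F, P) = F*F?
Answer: 2*√527 ≈ 45.913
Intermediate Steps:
E(F, P) = F²
v(M, t) = 9*M (v(M, t) = M*3² = M*9 = 9*M)
√((2442 - 289) + v(-5, 5)) = √((2442 - 289) + 9*(-5)) = √(2153 - 45) = √2108 = 2*√527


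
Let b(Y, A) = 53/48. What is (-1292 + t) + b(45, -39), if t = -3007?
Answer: -206299/48 ≈ -4297.9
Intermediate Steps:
b(Y, A) = 53/48 (b(Y, A) = 53*(1/48) = 53/48)
(-1292 + t) + b(45, -39) = (-1292 - 3007) + 53/48 = -4299 + 53/48 = -206299/48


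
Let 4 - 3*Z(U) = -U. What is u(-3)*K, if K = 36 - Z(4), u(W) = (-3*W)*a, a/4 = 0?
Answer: 0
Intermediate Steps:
a = 0 (a = 4*0 = 0)
u(W) = 0 (u(W) = -3*W*0 = 0)
Z(U) = 4/3 + U/3 (Z(U) = 4/3 - (-1)*U/3 = 4/3 + U/3)
K = 100/3 (K = 36 - (4/3 + (⅓)*4) = 36 - (4/3 + 4/3) = 36 - 1*8/3 = 36 - 8/3 = 100/3 ≈ 33.333)
u(-3)*K = 0*(100/3) = 0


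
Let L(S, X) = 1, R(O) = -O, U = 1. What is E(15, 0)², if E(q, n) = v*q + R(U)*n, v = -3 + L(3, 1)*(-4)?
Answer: 11025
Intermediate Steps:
v = -7 (v = -3 + 1*(-4) = -3 - 4 = -7)
E(q, n) = -n - 7*q (E(q, n) = -7*q + (-1*1)*n = -7*q - n = -n - 7*q)
E(15, 0)² = (-1*0 - 7*15)² = (0 - 105)² = (-105)² = 11025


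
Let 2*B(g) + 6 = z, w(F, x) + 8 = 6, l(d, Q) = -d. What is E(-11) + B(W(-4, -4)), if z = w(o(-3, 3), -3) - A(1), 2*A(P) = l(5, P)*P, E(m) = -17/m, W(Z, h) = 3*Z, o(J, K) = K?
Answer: -53/44 ≈ -1.2045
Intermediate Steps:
A(P) = -5*P/2 (A(P) = ((-1*5)*P)/2 = (-5*P)/2 = -5*P/2)
w(F, x) = -2 (w(F, x) = -8 + 6 = -2)
z = ½ (z = -2 - (-5)/2 = -2 - 1*(-5/2) = -2 + 5/2 = ½ ≈ 0.50000)
B(g) = -11/4 (B(g) = -3 + (½)*(½) = -3 + ¼ = -11/4)
E(-11) + B(W(-4, -4)) = -17/(-11) - 11/4 = -17*(-1/11) - 11/4 = 17/11 - 11/4 = -53/44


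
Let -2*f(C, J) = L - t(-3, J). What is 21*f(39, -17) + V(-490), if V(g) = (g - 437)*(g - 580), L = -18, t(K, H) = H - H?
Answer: 992079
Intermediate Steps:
t(K, H) = 0
V(g) = (-580 + g)*(-437 + g) (V(g) = (-437 + g)*(-580 + g) = (-580 + g)*(-437 + g))
f(C, J) = 9 (f(C, J) = -(-18 - 1*0)/2 = -(-18 + 0)/2 = -½*(-18) = 9)
21*f(39, -17) + V(-490) = 21*9 + (253460 + (-490)² - 1017*(-490)) = 189 + (253460 + 240100 + 498330) = 189 + 991890 = 992079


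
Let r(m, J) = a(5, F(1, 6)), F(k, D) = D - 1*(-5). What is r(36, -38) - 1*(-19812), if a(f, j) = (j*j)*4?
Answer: 20296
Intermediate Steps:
F(k, D) = 5 + D (F(k, D) = D + 5 = 5 + D)
a(f, j) = 4*j² (a(f, j) = j²*4 = 4*j²)
r(m, J) = 484 (r(m, J) = 4*(5 + 6)² = 4*11² = 4*121 = 484)
r(36, -38) - 1*(-19812) = 484 - 1*(-19812) = 484 + 19812 = 20296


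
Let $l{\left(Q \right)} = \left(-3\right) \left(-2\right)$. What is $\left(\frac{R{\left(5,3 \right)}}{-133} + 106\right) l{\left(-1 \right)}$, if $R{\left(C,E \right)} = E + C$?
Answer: $\frac{84540}{133} \approx 635.64$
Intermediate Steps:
$l{\left(Q \right)} = 6$
$R{\left(C,E \right)} = C + E$
$\left(\frac{R{\left(5,3 \right)}}{-133} + 106\right) l{\left(-1 \right)} = \left(\frac{5 + 3}{-133} + 106\right) 6 = \left(8 \left(- \frac{1}{133}\right) + 106\right) 6 = \left(- \frac{8}{133} + 106\right) 6 = \frac{14090}{133} \cdot 6 = \frac{84540}{133}$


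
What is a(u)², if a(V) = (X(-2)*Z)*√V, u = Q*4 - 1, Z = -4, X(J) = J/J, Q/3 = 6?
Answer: 1136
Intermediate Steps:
Q = 18 (Q = 3*6 = 18)
X(J) = 1
u = 71 (u = 18*4 - 1 = 72 - 1 = 71)
a(V) = -4*√V (a(V) = (1*(-4))*√V = -4*√V)
a(u)² = (-4*√71)² = 1136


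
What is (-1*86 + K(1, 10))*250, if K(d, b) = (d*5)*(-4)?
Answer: -26500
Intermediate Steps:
K(d, b) = -20*d (K(d, b) = (5*d)*(-4) = -20*d)
(-1*86 + K(1, 10))*250 = (-1*86 - 20*1)*250 = (-86 - 20)*250 = -106*250 = -26500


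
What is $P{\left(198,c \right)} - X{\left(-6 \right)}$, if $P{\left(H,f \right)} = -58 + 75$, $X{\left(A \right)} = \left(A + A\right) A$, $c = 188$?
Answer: $-55$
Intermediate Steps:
$X{\left(A \right)} = 2 A^{2}$ ($X{\left(A \right)} = 2 A A = 2 A^{2}$)
$P{\left(H,f \right)} = 17$
$P{\left(198,c \right)} - X{\left(-6 \right)} = 17 - 2 \left(-6\right)^{2} = 17 - 2 \cdot 36 = 17 - 72 = -55$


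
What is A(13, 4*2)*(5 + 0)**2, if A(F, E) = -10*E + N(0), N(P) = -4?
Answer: -2100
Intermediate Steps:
A(F, E) = -4 - 10*E (A(F, E) = -10*E - 4 = -4 - 10*E)
A(13, 4*2)*(5 + 0)**2 = (-4 - 40*2)*(5 + 0)**2 = (-4 - 10*8)*5**2 = (-4 - 80)*25 = -84*25 = -2100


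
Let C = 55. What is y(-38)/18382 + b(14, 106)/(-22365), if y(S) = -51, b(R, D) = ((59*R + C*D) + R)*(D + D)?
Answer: -742686397/11746098 ≈ -63.228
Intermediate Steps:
b(R, D) = 2*D*(55*D + 60*R) (b(R, D) = ((59*R + 55*D) + R)*(D + D) = ((55*D + 59*R) + R)*(2*D) = (55*D + 60*R)*(2*D) = 2*D*(55*D + 60*R))
y(-38)/18382 + b(14, 106)/(-22365) = -51/18382 + (10*106*(11*106 + 12*14))/(-22365) = -51*1/18382 + (10*106*(1166 + 168))*(-1/22365) = -51/18382 + (10*106*1334)*(-1/22365) = -51/18382 + 1414040*(-1/22365) = -51/18382 - 282808/4473 = -742686397/11746098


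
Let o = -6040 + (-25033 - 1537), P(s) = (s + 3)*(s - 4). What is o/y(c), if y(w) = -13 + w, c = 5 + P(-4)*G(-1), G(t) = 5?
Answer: -16305/16 ≈ -1019.1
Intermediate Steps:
P(s) = (-4 + s)*(3 + s) (P(s) = (3 + s)*(-4 + s) = (-4 + s)*(3 + s))
o = -32610 (o = -6040 - 26570 = -32610)
c = 45 (c = 5 + (-12 + (-4)² - 1*(-4))*5 = 5 + (-12 + 16 + 4)*5 = 5 + 8*5 = 5 + 40 = 45)
o/y(c) = -32610/(-13 + 45) = -32610/32 = -32610*1/32 = -16305/16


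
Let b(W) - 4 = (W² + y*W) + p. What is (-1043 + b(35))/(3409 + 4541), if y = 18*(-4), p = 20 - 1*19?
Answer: -2333/7950 ≈ -0.29346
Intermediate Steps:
p = 1 (p = 20 - 19 = 1)
y = -72
b(W) = 5 + W² - 72*W (b(W) = 4 + ((W² - 72*W) + 1) = 4 + (1 + W² - 72*W) = 5 + W² - 72*W)
(-1043 + b(35))/(3409 + 4541) = (-1043 + (5 + 35² - 72*35))/(3409 + 4541) = (-1043 + (5 + 1225 - 2520))/7950 = (-1043 - 1290)*(1/7950) = -2333*1/7950 = -2333/7950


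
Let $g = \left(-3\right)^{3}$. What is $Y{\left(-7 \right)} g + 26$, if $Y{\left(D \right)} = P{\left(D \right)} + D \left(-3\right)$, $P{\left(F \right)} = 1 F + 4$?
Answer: $-460$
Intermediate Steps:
$P{\left(F \right)} = 4 + F$ ($P{\left(F \right)} = F + 4 = 4 + F$)
$g = -27$
$Y{\left(D \right)} = 4 - 2 D$ ($Y{\left(D \right)} = \left(4 + D\right) + D \left(-3\right) = \left(4 + D\right) - 3 D = 4 - 2 D$)
$Y{\left(-7 \right)} g + 26 = \left(4 - -14\right) \left(-27\right) + 26 = \left(4 + 14\right) \left(-27\right) + 26 = 18 \left(-27\right) + 26 = -486 + 26 = -460$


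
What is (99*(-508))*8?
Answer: -402336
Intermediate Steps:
(99*(-508))*8 = -50292*8 = -402336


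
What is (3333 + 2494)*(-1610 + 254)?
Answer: -7901412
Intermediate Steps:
(3333 + 2494)*(-1610 + 254) = 5827*(-1356) = -7901412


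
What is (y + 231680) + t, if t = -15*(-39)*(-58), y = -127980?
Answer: 69770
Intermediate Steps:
t = -33930 (t = 585*(-58) = -33930)
(y + 231680) + t = (-127980 + 231680) - 33930 = 103700 - 33930 = 69770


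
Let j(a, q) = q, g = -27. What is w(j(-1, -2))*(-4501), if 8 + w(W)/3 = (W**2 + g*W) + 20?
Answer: -945210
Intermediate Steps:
w(W) = 36 - 81*W + 3*W**2 (w(W) = -24 + 3*((W**2 - 27*W) + 20) = -24 + 3*(20 + W**2 - 27*W) = -24 + (60 - 81*W + 3*W**2) = 36 - 81*W + 3*W**2)
w(j(-1, -2))*(-4501) = (36 - 81*(-2) + 3*(-2)**2)*(-4501) = (36 + 162 + 3*4)*(-4501) = (36 + 162 + 12)*(-4501) = 210*(-4501) = -945210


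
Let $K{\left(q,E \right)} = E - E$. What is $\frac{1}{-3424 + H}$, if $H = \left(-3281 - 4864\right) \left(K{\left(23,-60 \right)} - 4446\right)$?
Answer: $\frac{1}{36209246} \approx 2.7617 \cdot 10^{-8}$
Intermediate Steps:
$K{\left(q,E \right)} = 0$
$H = 36212670$ ($H = \left(-3281 - 4864\right) \left(0 - 4446\right) = \left(-8145\right) \left(-4446\right) = 36212670$)
$\frac{1}{-3424 + H} = \frac{1}{-3424 + 36212670} = \frac{1}{36209246}$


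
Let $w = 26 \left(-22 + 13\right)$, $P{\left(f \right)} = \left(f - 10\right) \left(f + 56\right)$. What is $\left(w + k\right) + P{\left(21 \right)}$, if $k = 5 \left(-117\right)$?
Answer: $28$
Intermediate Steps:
$P{\left(f \right)} = \left(-10 + f\right) \left(56 + f\right)$
$k = -585$
$w = -234$ ($w = 26 \left(-9\right) = -234$)
$\left(w + k\right) + P{\left(21 \right)} = \left(-234 - 585\right) + \left(-560 + 21^{2} + 46 \cdot 21\right) = -819 + \left(-560 + 441 + 966\right) = -819 + 847 = 28$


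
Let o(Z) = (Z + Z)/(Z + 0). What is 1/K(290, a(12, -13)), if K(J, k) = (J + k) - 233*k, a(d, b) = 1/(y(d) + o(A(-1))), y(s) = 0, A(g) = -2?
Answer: 1/174 ≈ 0.0057471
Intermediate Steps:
o(Z) = 2 (o(Z) = (2*Z)/Z = 2)
a(d, b) = ½ (a(d, b) = 1/(0 + 2) = 1/2 = ½)
K(J, k) = J - 232*k
1/K(290, a(12, -13)) = 1/(290 - 232*½) = 1/(290 - 116) = 1/174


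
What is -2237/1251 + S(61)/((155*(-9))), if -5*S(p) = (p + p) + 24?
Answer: -571127/323175 ≈ -1.7672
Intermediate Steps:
S(p) = -24/5 - 2*p/5 (S(p) = -((p + p) + 24)/5 = -(2*p + 24)/5 = -(24 + 2*p)/5 = -24/5 - 2*p/5)
-2237/1251 + S(61)/((155*(-9))) = -2237/1251 + (-24/5 - ⅖*61)/((155*(-9))) = -2237*1/1251 + (-24/5 - 122/5)/(-1395) = -2237/1251 - 146/5*(-1/1395) = -2237/1251 + 146/6975 = -571127/323175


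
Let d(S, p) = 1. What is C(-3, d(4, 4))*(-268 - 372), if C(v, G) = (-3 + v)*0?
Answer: 0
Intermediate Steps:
C(v, G) = 0
C(-3, d(4, 4))*(-268 - 372) = 0*(-268 - 372) = 0*(-640) = 0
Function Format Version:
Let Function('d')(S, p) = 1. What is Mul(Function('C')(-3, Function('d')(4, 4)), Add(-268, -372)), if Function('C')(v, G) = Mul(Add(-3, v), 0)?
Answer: 0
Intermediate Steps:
Function('C')(v, G) = 0
Mul(Function('C')(-3, Function('d')(4, 4)), Add(-268, -372)) = Mul(0, Add(-268, -372)) = Mul(0, -640) = 0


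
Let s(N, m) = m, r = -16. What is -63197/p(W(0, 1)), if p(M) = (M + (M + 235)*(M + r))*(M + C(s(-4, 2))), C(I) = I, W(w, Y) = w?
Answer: 63197/7520 ≈ 8.4039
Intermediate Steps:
p(M) = (2 + M)*(M + (-16 + M)*(235 + M)) (p(M) = (M + (M + 235)*(M - 16))*(M + 2) = (M + (235 + M)*(-16 + M))*(2 + M) = (M + (-16 + M)*(235 + M))*(2 + M) = (2 + M)*(M + (-16 + M)*(235 + M)))
-63197/p(W(0, 1)) = -63197/(-7520 + 0**3 - 3320*0 + 222*0**2) = -63197/(-7520 + 0 + 0 + 222*0) = -63197/(-7520 + 0 + 0 + 0) = -63197/(-7520) = -63197*(-1/7520) = 63197/7520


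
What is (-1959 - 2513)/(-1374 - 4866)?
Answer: 43/60 ≈ 0.71667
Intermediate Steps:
(-1959 - 2513)/(-1374 - 4866) = -4472/(-6240) = -4472*(-1/6240) = 43/60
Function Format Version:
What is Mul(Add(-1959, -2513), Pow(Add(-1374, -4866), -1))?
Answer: Rational(43, 60) ≈ 0.71667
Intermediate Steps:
Mul(Add(-1959, -2513), Pow(Add(-1374, -4866), -1)) = Mul(-4472, Pow(-6240, -1)) = Mul(-4472, Rational(-1, 6240)) = Rational(43, 60)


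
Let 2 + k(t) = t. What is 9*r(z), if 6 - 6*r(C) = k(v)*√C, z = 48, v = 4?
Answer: 9 - 12*√3 ≈ -11.785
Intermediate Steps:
k(t) = -2 + t
r(C) = 1 - √C/3 (r(C) = 1 - (-2 + 4)*√C/6 = 1 - √C/3)
9*r(z) = 9*(1 - 4*√3/3) = 9 - 12*√3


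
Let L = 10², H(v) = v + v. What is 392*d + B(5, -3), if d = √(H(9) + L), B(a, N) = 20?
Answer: 20 + 392*√118 ≈ 4278.2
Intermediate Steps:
H(v) = 2*v
L = 100
d = √118 (d = √(2*9 + 100) = √(18 + 100) = √118 ≈ 10.863)
392*d + B(5, -3) = 392*√118 + 20 = 20 + 392*√118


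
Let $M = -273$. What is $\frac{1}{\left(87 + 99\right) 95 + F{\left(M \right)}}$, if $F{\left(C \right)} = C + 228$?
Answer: $\frac{1}{17625} \approx 5.6738 \cdot 10^{-5}$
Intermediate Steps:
$F{\left(C \right)} = 228 + C$
$\frac{1}{\left(87 + 99\right) 95 + F{\left(M \right)}} = \frac{1}{\left(87 + 99\right) 95 + \left(228 - 273\right)} = \frac{1}{186 \cdot 95 - 45} = \frac{1}{17670 - 45} = \frac{1}{17625}$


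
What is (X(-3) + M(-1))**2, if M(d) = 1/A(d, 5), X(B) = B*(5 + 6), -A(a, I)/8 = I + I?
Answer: 6974881/6400 ≈ 1089.8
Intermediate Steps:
A(a, I) = -16*I (A(a, I) = -8*(I + I) = -16*I)
X(B) = 11*B (X(B) = B*11 = 11*B)
M(d) = -1/80 (M(d) = 1/(-16*5) = 1/(-80) = -1/80)
(X(-3) + M(-1))**2 = (11*(-3) - 1/80)**2 = (-33 - 1/80)**2 = (-2641/80)**2 = 6974881/6400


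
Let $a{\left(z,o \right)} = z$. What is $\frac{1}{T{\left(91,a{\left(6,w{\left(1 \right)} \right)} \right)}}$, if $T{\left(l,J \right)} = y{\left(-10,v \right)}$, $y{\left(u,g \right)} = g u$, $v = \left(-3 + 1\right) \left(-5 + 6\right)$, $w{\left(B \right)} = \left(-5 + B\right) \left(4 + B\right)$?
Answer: $\frac{1}{20} \approx 0.05$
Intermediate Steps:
$v = -2$ ($v = \left(-2\right) 1 = -2$)
$T{\left(l,J \right)} = 20$ ($T{\left(l,J \right)} = \left(-2\right) \left(-10\right) = 20$)
$\frac{1}{T{\left(91,a{\left(6,w{\left(1 \right)} \right)} \right)}} = \frac{1}{20}$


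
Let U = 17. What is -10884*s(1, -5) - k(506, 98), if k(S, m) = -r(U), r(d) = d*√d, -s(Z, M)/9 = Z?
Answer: 97956 + 17*√17 ≈ 98026.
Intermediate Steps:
s(Z, M) = -9*Z
r(d) = d^(3/2)
k(S, m) = -17*√17 (k(S, m) = -17^(3/2) = -17*√17)
-10884*s(1, -5) - k(506, 98) = -(-97956) - (-17)*√17 = -10884*(-9) + 17*√17 = 97956 + 17*√17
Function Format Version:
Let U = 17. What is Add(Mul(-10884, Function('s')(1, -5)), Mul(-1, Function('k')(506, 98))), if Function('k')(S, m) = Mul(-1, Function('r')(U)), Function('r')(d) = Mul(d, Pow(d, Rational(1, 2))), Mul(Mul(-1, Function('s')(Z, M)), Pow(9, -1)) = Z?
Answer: Add(97956, Mul(17, Pow(17, Rational(1, 2)))) ≈ 98026.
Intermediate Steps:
Function('s')(Z, M) = Mul(-9, Z)
Function('r')(d) = Pow(d, Rational(3, 2))
Function('k')(S, m) = Mul(-17, Pow(17, Rational(1, 2))) (Function('k')(S, m) = Mul(-1, Pow(17, Rational(3, 2))) = Mul(-1, Mul(17, Pow(17, Rational(1, 2)))) = Mul(-17, Pow(17, Rational(1, 2))))
Add(Mul(-10884, Function('s')(1, -5)), Mul(-1, Function('k')(506, 98))) = Add(Mul(-10884, Mul(-9, 1)), Mul(-1, Mul(-17, Pow(17, Rational(1, 2))))) = Add(Mul(-10884, -9), Mul(17, Pow(17, Rational(1, 2)))) = Add(97956, Mul(17, Pow(17, Rational(1, 2))))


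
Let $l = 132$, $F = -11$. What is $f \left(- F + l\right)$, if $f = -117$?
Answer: $-16731$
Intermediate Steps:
$f \left(- F + l\right) = - 117 \left(\left(-1\right) \left(-11\right) + 132\right) = - 117 \left(11 + 132\right) = \left(-117\right) 143 = -16731$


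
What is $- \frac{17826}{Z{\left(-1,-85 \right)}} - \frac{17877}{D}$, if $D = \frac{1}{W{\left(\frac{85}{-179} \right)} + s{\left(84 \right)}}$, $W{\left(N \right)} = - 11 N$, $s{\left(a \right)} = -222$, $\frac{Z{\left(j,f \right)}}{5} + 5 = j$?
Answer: $\frac{3468937964}{895} \approx 3.8759 \cdot 10^{6}$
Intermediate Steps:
$Z{\left(j,f \right)} = -25 + 5 j$
$D = - \frac{179}{38803}$ ($D = \frac{1}{- 11 \frac{85}{-179} - 222} = \frac{1}{- 11 \cdot 85 \left(- \frac{1}{179}\right) - 222} = \frac{1}{\left(-11\right) \left(- \frac{85}{179}\right) - 222} = \frac{1}{\frac{935}{179} - 222} = \frac{1}{- \frac{38803}{179}} = - \frac{179}{38803} \approx -0.004613$)
$- \frac{17826}{Z{\left(-1,-85 \right)}} - \frac{17877}{D} = - \frac{17826}{-25 + 5 \left(-1\right)} - \frac{17877}{- \frac{179}{38803}} = - \frac{17826}{-25 - 5} - - \frac{693681231}{179} = - \frac{17826}{-30} + \frac{693681231}{179} = \left(-17826\right) \left(- \frac{1}{30}\right) + \frac{693681231}{179} = \frac{2971}{5} + \frac{693681231}{179} = \frac{3468937964}{895}$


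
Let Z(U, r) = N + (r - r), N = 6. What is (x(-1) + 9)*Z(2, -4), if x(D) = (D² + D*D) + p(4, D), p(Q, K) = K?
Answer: 60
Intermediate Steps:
Z(U, r) = 6 (Z(U, r) = 6 + (r - r) = 6 + 0 = 6)
x(D) = D + 2*D² (x(D) = (D² + D*D) + D = (D² + D²) + D = 2*D² + D = D + 2*D²)
(x(-1) + 9)*Z(2, -4) = (-(1 + 2*(-1)) + 9)*6 = (-(1 - 2) + 9)*6 = (-1*(-1) + 9)*6 = (1 + 9)*6 = 10*6 = 60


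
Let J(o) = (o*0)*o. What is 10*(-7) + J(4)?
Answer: -70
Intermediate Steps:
J(o) = 0 (J(o) = 0*o = 0)
10*(-7) + J(4) = 10*(-7) + 0 = -70 + 0 = -70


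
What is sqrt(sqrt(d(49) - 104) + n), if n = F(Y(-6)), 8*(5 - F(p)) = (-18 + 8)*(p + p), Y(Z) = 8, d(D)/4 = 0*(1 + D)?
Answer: sqrt(25 + 2*I*sqrt(26)) ≈ 5.099 + 1.0*I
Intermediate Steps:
d(D) = 0 (d(D) = 4*(0*(1 + D)) = 4*0 = 0)
F(p) = 5 + 5*p/2 (F(p) = 5 - (-18 + 8)*(p + p)/8 = 5 - (-5)*2*p/4 = 5 - (-5)*p/2 = 5 + 5*p/2)
n = 25 (n = 5 + (5/2)*8 = 5 + 20 = 25)
sqrt(sqrt(d(49) - 104) + n) = sqrt(sqrt(0 - 104) + 25) = sqrt(sqrt(-104) + 25) = sqrt(2*I*sqrt(26) + 25) = sqrt(25 + 2*I*sqrt(26))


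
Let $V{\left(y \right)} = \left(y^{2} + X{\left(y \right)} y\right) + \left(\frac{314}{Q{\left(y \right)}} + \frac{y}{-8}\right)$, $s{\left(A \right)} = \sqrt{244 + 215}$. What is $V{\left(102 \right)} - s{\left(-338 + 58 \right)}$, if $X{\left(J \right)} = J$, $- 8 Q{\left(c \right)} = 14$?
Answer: $\frac{577243}{28} - 3 \sqrt{51} \approx 20594.0$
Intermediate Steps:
$Q{\left(c \right)} = - \frac{7}{4}$ ($Q{\left(c \right)} = \left(- \frac{1}{8}\right) 14 = - \frac{7}{4}$)
$s{\left(A \right)} = 3 \sqrt{51}$ ($s{\left(A \right)} = \sqrt{459} = 3 \sqrt{51}$)
$V{\left(y \right)} = - \frac{1256}{7} + 2 y^{2} - \frac{y}{8}$ ($V{\left(y \right)} = \left(y^{2} + y y\right) + \left(\frac{314}{- \frac{7}{4}} + \frac{y}{-8}\right) = \left(y^{2} + y^{2}\right) + \left(314 \left(- \frac{4}{7}\right) + y \left(- \frac{1}{8}\right)\right) = 2 y^{2} - \left(\frac{1256}{7} + \frac{y}{8}\right) = - \frac{1256}{7} + 2 y^{2} - \frac{y}{8}$)
$V{\left(102 \right)} - s{\left(-338 + 58 \right)} = \left(- \frac{1256}{7} + 2 \cdot 102^{2} - \frac{51}{4}\right) - 3 \sqrt{51} = \left(- \frac{1256}{7} + 2 \cdot 10404 - \frac{51}{4}\right) - 3 \sqrt{51} = \left(- \frac{1256}{7} + 20808 - \frac{51}{4}\right) - 3 \sqrt{51} = \frac{577243}{28} - 3 \sqrt{51}$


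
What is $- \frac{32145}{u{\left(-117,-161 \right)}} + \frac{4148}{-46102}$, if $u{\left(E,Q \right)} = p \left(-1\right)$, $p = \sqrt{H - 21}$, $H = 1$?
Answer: $- \frac{2074}{23051} - \frac{6429 i \sqrt{5}}{2} \approx -0.089974 - 7187.8 i$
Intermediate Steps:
$p = 2 i \sqrt{5}$ ($p = \sqrt{1 - 21} = \sqrt{-20} = 2 i \sqrt{5} \approx 4.4721 i$)
$u{\left(E,Q \right)} = - 2 i \sqrt{5}$ ($u{\left(E,Q \right)} = 2 i \sqrt{5} \left(-1\right) = - 2 i \sqrt{5}$)
$- \frac{32145}{u{\left(-117,-161 \right)}} + \frac{4148}{-46102} = - \frac{32145}{\left(-2\right) i \sqrt{5}} + \frac{4148}{-46102} = - 32145 \frac{i \sqrt{5}}{10} + 4148 \left(- \frac{1}{46102}\right) = - \frac{6429 i \sqrt{5}}{2} - \frac{2074}{23051} = - \frac{2074}{23051} - \frac{6429 i \sqrt{5}}{2}$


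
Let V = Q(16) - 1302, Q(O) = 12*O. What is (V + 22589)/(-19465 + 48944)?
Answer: 21479/29479 ≈ 0.72862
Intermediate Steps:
V = -1110 (V = 12*16 - 1302 = 192 - 1302 = -1110)
(V + 22589)/(-19465 + 48944) = (-1110 + 22589)/(-19465 + 48944) = 21479/29479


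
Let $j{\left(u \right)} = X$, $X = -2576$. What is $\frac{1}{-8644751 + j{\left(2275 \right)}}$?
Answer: $- \frac{1}{8647327} \approx -1.1564 \cdot 10^{-7}$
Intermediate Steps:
$j{\left(u \right)} = -2576$
$\frac{1}{-8644751 + j{\left(2275 \right)}} = \frac{1}{-8644751 - 2576} = \frac{1}{-8647327} = - \frac{1}{8647327}$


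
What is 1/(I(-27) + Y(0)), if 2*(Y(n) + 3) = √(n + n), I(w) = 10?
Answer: ⅐ ≈ 0.14286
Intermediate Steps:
Y(n) = -3 + √2*√n/2 (Y(n) = -3 + √(n + n)/2 = -3 + √(2*n)/2 = -3 + (√2*√n)/2 = -3 + √2*√n/2)
1/(I(-27) + Y(0)) = 1/(10 + (-3 + √2*√0/2)) = 1/(10 + (-3 + (½)*√2*0)) = 1/(10 + (-3 + 0)) = 1/(10 - 3) = 1/7 = ⅐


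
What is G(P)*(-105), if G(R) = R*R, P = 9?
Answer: -8505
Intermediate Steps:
G(R) = R**2
G(P)*(-105) = 9**2*(-105) = 81*(-105) = -8505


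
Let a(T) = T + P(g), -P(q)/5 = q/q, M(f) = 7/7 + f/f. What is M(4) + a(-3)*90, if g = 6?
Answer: -718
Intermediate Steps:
M(f) = 2 (M(f) = 7*(⅐) + 1 = 1 + 1 = 2)
P(q) = -5 (P(q) = -5*q/q = -5*1 = -5)
a(T) = -5 + T (a(T) = T - 5 = -5 + T)
M(4) + a(-3)*90 = 2 + (-5 - 3)*90 = 2 - 8*90 = 2 - 720 = -718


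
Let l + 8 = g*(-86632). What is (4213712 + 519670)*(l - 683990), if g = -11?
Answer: 1273062022428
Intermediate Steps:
l = 952944 (l = -8 - 11*(-86632) = -8 + 952952 = 952944)
(4213712 + 519670)*(l - 683990) = (4213712 + 519670)*(952944 - 683990) = 4733382*268954 = 1273062022428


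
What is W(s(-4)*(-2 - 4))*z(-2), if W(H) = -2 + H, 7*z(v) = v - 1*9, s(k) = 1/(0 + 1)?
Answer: 88/7 ≈ 12.571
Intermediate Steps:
s(k) = 1 (s(k) = 1/1 = 1)
z(v) = -9/7 + v/7 (z(v) = (v - 1*9)/7 = (v - 9)/7 = (-9 + v)/7 = -9/7 + v/7)
W(s(-4)*(-2 - 4))*z(-2) = (-2 + 1*(-2 - 4))*(-9/7 + (⅐)*(-2)) = (-2 + 1*(-6))*(-9/7 - 2/7) = (-2 - 6)*(-11/7) = -8*(-11/7) = 88/7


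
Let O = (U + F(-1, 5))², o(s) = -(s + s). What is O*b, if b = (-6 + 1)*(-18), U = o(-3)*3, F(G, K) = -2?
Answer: 23040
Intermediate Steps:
o(s) = -2*s
U = 18 (U = -2*(-3)*3 = 6*3 = 18)
O = 256 (O = (18 - 2)² = 16² = 256)
b = 90 (b = -5*(-18) = 90)
O*b = 256*90 = 23040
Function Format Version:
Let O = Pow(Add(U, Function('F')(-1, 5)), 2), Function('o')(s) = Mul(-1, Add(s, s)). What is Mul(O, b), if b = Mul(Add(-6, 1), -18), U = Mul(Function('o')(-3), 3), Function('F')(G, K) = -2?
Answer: 23040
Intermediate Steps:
Function('o')(s) = Mul(-2, s) (Function('o')(s) = Mul(-1, Mul(2, s)) = Mul(-2, s))
U = 18 (U = Mul(Mul(-2, -3), 3) = Mul(6, 3) = 18)
O = 256 (O = Pow(Add(18, -2), 2) = Pow(16, 2) = 256)
b = 90 (b = Mul(-5, -18) = 90)
Mul(O, b) = Mul(256, 90) = 23040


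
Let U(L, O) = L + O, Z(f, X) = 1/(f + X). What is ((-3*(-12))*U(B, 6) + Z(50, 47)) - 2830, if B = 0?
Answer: -253557/97 ≈ -2614.0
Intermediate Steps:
Z(f, X) = 1/(X + f)
((-3*(-12))*U(B, 6) + Z(50, 47)) - 2830 = ((-3*(-12))*(0 + 6) + 1/(47 + 50)) - 2830 = (36*6 + 1/97) - 2830 = (216 + 1/97) - 2830 = 20953/97 - 2830 = -253557/97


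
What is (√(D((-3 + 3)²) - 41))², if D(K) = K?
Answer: -41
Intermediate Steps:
(√(D((-3 + 3)²) - 41))² = (√((-3 + 3)² - 41))² = (√(0² - 41))² = (√(0 - 41))² = (√(-41))² = (I*√41)² = -41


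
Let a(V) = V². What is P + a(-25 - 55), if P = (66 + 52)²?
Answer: 20324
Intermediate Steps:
P = 13924 (P = 118² = 13924)
P + a(-25 - 55) = 13924 + (-25 - 55)² = 13924 + (-80)² = 13924 + 6400 = 20324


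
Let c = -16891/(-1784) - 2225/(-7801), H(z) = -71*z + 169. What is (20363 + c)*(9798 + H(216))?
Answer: -1522257973208427/13916984 ≈ -1.0938e+8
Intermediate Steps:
H(z) = 169 - 71*z
c = 135736091/13916984 (c = -16891*(-1/1784) - 2225*(-1/7801) = 16891/1784 + 2225/7801 = 135736091/13916984 ≈ 9.7533)
(20363 + c)*(9798 + H(216)) = (20363 + 135736091/13916984)*(9798 + (169 - 71*216)) = 283527281283*(9798 + (169 - 15336))/13916984 = 283527281283*(9798 - 15167)/13916984 = (283527281283/13916984)*(-5369) = -1522257973208427/13916984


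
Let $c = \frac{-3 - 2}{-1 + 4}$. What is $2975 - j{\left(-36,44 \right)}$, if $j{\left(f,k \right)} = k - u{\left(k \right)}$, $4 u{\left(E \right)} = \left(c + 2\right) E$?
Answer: $\frac{8804}{3} \approx 2934.7$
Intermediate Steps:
$c = - \frac{5}{3} \approx -1.6667$
$u{\left(E \right)} = \frac{E}{12}$ ($u{\left(E \right)} = \frac{\left(- \frac{5}{3} + 2\right) E}{4} = \frac{\frac{1}{3} E}{4} = \frac{E}{12}$)
$j{\left(f,k \right)} = \frac{11 k}{12}$ ($j{\left(f,k \right)} = k - \frac{k}{12} = \frac{11 k}{12}$)
$2975 - j{\left(-36,44 \right)} = 2975 - \frac{11}{12} \cdot 44 = 2975 - \frac{121}{3} = \frac{8804}{3}$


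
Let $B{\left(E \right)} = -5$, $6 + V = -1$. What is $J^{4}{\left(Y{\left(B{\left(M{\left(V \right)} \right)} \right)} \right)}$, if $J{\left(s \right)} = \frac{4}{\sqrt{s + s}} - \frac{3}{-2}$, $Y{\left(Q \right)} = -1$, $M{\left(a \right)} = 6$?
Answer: $- \frac{623}{16} + 69 i \sqrt{2} \approx -38.938 + 97.581 i$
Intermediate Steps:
$V = -7$ ($V = -6 - 1 = -7$)
$J{\left(s \right)} = \frac{3}{2} + \frac{2 \sqrt{2}}{\sqrt{s}}$ ($J{\left(s \right)} = \frac{4}{\sqrt{2 s}} - - \frac{3}{2} = \frac{4}{\sqrt{2} \sqrt{s}} + \frac{3}{2} = 4 \frac{\sqrt{2}}{2 \sqrt{s}} + \frac{3}{2} = \frac{2 \sqrt{2}}{\sqrt{s}} + \frac{3}{2} = \frac{3}{2} + \frac{2 \sqrt{2}}{\sqrt{s}}$)
$J^{4}{\left(Y{\left(B{\left(M{\left(V \right)} \right)} \right)} \right)} = \left(\frac{3}{2} + \frac{2 \sqrt{2}}{i}\right)^{4} = \left(\frac{3}{2} + 2 \sqrt{2} \left(- i\right)\right)^{4} = \left(\frac{3}{2} - 2 i \sqrt{2}\right)^{4}$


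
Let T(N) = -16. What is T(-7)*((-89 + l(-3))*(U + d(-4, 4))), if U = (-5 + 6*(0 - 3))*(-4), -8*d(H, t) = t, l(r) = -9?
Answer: 143472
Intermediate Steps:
d(H, t) = -t/8
U = 92 (U = (-5 + 6*(-3))*(-4) = (-5 - 18)*(-4) = -23*(-4) = 92)
T(-7)*((-89 + l(-3))*(U + d(-4, 4))) = -16*(-89 - 9)*(92 - ⅛*4) = -(-1568)*(92 - ½) = -(-1568)*183/2 = -16*(-8967) = 143472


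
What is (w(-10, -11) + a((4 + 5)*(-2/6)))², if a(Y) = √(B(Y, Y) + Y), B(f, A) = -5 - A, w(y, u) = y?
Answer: (10 - I*√5)² ≈ 95.0 - 44.721*I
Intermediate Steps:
a(Y) = I*√5 (a(Y) = √((-5 - Y) + Y) = √(-5) = I*√5)
(w(-10, -11) + a((4 + 5)*(-2/6)))² = (-10 + I*√5)²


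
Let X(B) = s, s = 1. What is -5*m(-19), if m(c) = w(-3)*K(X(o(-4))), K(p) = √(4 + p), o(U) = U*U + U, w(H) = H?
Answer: 15*√5 ≈ 33.541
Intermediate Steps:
o(U) = U + U² (o(U) = U² + U = U + U²)
X(B) = 1
m(c) = -3*√5 (m(c) = -3*√(4 + 1) = -3*√5)
-5*m(-19) = -(-15)*√5 = 15*√5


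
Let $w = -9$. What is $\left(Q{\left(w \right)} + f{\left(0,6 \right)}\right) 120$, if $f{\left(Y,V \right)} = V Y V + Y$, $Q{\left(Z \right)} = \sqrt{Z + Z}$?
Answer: $360 i \sqrt{2} \approx 509.12 i$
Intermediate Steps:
$Q{\left(Z \right)} = \sqrt{2} \sqrt{Z}$ ($Q{\left(Z \right)} = \sqrt{2 Z} = \sqrt{2} \sqrt{Z}$)
$f{\left(Y,V \right)} = Y + Y V^{2}$ ($f{\left(Y,V \right)} = Y V^{2} + Y = Y + Y V^{2}$)
$\left(Q{\left(w \right)} + f{\left(0,6 \right)}\right) 120 = \left(\sqrt{2} \sqrt{-9} + 0 \left(1 + 6^{2}\right)\right) 120 = \left(\sqrt{2} \cdot 3 i + 0 \left(1 + 36\right)\right) 120 = \left(3 i \sqrt{2} + 0 \cdot 37\right) 120 = \left(3 i \sqrt{2} + 0\right) 120 = 3 i \sqrt{2} \cdot 120 = 360 i \sqrt{2}$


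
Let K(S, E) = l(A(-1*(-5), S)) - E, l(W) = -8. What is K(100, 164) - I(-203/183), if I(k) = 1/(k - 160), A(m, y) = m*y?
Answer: -5070893/29483 ≈ -171.99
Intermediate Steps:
K(S, E) = -8 - E
I(k) = 1/(-160 + k)
K(100, 164) - I(-203/183) = (-8 - 1*164) - 1/(-160 - 203/183) = (-8 - 164) - 1/(-160 - 203*1/183) = -172 - 1/(-160 - 203/183) = -172 - 1/(-29483/183) = -172 - 1*(-183/29483) = -172 + 183/29483 = -5070893/29483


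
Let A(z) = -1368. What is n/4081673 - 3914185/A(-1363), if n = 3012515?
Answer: 15980544352025/5583728664 ≈ 2862.0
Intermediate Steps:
n/4081673 - 3914185/A(-1363) = 3012515/4081673 - 3914185/(-1368) = 3012515*(1/4081673) - 3914185*(-1/1368) = 3012515/4081673 + 3914185/1368 = 15980544352025/5583728664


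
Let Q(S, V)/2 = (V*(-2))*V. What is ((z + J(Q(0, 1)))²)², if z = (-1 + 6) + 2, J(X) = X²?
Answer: 279841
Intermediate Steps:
Q(S, V) = -4*V² (Q(S, V) = 2*((V*(-2))*V) = 2*((-2*V)*V) = 2*(-2*V²) = -4*V²)
z = 7 (z = 5 + 2 = 7)
((z + J(Q(0, 1)))²)² = ((7 + (-4*1²)²)²)² = ((7 + (-4*1)²)²)² = ((7 + (-4)²)²)² = ((7 + 16)²)² = (23²)² = 529² = 279841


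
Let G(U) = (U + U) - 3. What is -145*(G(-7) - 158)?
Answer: 25375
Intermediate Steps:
G(U) = -3 + 2*U (G(U) = 2*U - 3 = -3 + 2*U)
-145*(G(-7) - 158) = -145*((-3 + 2*(-7)) - 158) = -145*((-3 - 14) - 158) = -145*(-17 - 158) = -145*(-175) = 25375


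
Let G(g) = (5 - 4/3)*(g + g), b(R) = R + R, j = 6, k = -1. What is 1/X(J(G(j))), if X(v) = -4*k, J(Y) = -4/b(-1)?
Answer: ¼ ≈ 0.25000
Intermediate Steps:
b(R) = 2*R
G(g) = 22*g/3 (G(g) = (5 - 4*⅓)*(2*g) = (5 - 4/3)*(2*g) = 11*(2*g)/3 = 22*g/3)
J(Y) = 2 (J(Y) = -4/(2*(-1)) = -4/(-2) = -4*(-½) = 2)
X(v) = 4 (X(v) = -4*(-1) = 4)
1/X(J(G(j))) = 1/4 = ¼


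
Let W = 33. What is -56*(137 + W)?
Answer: -9520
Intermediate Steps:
-56*(137 + W) = -56*(137 + 33) = -56*170 = -9520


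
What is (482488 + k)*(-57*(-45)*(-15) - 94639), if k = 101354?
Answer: -77717543988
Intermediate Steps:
(482488 + k)*(-57*(-45)*(-15) - 94639) = (482488 + 101354)*(-57*(-45)*(-15) - 94639) = 583842*(2565*(-15) - 94639) = 583842*(-38475 - 94639) = 583842*(-133114) = -77717543988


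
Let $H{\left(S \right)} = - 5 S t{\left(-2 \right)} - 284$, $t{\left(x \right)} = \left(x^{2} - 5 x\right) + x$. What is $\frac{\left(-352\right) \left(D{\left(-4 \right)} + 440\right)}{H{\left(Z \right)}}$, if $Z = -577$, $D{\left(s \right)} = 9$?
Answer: $- \frac{4939}{1073} \approx -4.603$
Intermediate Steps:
$t{\left(x \right)} = x^{2} - 4 x$
$H{\left(S \right)} = -284 - 60 S$ ($H{\left(S \right)} = - 5 S \left(- 2 \left(-4 - 2\right)\right) - 284 = - 5 S \left(\left(-2\right) \left(-6\right)\right) - 284 = - 5 S 12 - 284 = - 60 S - 284 = -284 - 60 S$)
$\frac{\left(-352\right) \left(D{\left(-4 \right)} + 440\right)}{H{\left(Z \right)}} = \frac{\left(-352\right) \left(9 + 440\right)}{-284 - -34620} = \frac{\left(-352\right) 449}{-284 + 34620} = - \frac{158048}{34336} = \left(-158048\right) \frac{1}{34336} = - \frac{4939}{1073}$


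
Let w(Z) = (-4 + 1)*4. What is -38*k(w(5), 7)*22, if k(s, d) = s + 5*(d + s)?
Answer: 30932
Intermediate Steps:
w(Z) = -12 (w(Z) = -3*4 = -12)
k(s, d) = 5*d + 6*s (k(s, d) = s + (5*d + 5*s) = 5*d + 6*s)
-38*k(w(5), 7)*22 = -38*(5*7 + 6*(-12))*22 = -38*(35 - 72)*22 = -38*(-37)*22 = 1406*22 = 30932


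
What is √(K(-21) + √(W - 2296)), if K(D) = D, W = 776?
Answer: √(-21 + 4*I*√95) ≈ 3.412 + 5.7133*I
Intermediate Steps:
√(K(-21) + √(W - 2296)) = √(-21 + √(776 - 2296)) = √(-21 + √(-1520)) = √(-21 + 4*I*√95)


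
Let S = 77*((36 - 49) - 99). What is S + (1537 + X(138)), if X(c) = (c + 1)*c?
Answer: 12095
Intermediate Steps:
X(c) = c*(1 + c) (X(c) = (1 + c)*c = c*(1 + c))
S = -8624 (S = 77*(-13 - 99) = 77*(-112) = -8624)
S + (1537 + X(138)) = -8624 + (1537 + 138*(1 + 138)) = -8624 + (1537 + 138*139) = -8624 + (1537 + 19182) = -8624 + 20719 = 12095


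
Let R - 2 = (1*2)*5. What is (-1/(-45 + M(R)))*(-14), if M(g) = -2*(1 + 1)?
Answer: -2/7 ≈ -0.28571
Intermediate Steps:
R = 12 (R = 2 + (1*2)*5 = 2 + 2*5 = 2 + 10 = 12)
M(g) = -4 (M(g) = -2*2 = -4)
(-1/(-45 + M(R)))*(-14) = (-1/(-45 - 4))*(-14) = (-1/(-49))*(-14) = -1/49*(-1)*(-14) = (1/49)*(-14) = -2/7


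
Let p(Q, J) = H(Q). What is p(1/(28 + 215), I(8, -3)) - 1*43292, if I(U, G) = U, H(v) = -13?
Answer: -43305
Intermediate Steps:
p(Q, J) = -13
p(1/(28 + 215), I(8, -3)) - 1*43292 = -13 - 1*43292 = -13 - 43292 = -43305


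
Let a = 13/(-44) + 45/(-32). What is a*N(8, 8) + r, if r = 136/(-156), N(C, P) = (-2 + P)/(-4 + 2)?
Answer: 58115/13728 ≈ 4.2333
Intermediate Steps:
N(C, P) = 1 - P/2 (N(C, P) = (-2 + P)/(-2) = (-2 + P)*(-½) = 1 - P/2)
a = -599/352 (a = 13*(-1/44) + 45*(-1/32) = -13/44 - 45/32 = -599/352 ≈ -1.7017)
r = -34/39 (r = 136*(-1/156) = -34/39 ≈ -0.87179)
a*N(8, 8) + r = -599*(1 - ½*8)/352 - 34/39 = -599*(1 - 4)/352 - 34/39 = -599/352*(-3) - 34/39 = 1797/352 - 34/39 = 58115/13728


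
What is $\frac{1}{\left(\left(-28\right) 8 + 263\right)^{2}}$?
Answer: $\frac{1}{1521} \approx 0.00065746$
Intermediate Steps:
$\frac{1}{\left(\left(-28\right) 8 + 263\right)^{2}} = \frac{1}{\left(-224 + 263\right)^{2}} = \frac{1}{39^{2}} = \frac{1}{1521}$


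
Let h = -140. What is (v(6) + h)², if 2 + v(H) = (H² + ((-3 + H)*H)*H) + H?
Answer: 64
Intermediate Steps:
v(H) = -2 + H + H² + H²*(-3 + H) (v(H) = -2 + ((H² + ((-3 + H)*H)*H) + H) = -2 + ((H² + (H*(-3 + H))*H) + H) = -2 + ((H² + H²*(-3 + H)) + H) = -2 + (H + H² + H²*(-3 + H)) = -2 + H + H² + H²*(-3 + H))
(v(6) + h)² = ((-2 + 6 + 6³ - 2*6²) - 140)² = ((-2 + 6 + 216 - 2*36) - 140)² = ((-2 + 6 + 216 - 72) - 140)² = (148 - 140)² = 8² = 64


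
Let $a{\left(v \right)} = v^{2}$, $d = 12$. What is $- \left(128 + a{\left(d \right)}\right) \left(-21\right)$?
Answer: $5712$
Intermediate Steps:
$- \left(128 + a{\left(d \right)}\right) \left(-21\right) = - \left(128 + 12^{2}\right) \left(-21\right) = - \left(128 + 144\right) \left(-21\right) = - 272 \left(-21\right) = \left(-1\right) \left(-5712\right) = 5712$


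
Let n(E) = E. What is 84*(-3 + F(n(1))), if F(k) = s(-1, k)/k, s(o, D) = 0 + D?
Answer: -168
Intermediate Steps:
s(o, D) = D
F(k) = 1 (F(k) = k/k = 1)
84*(-3 + F(n(1))) = 84*(-3 + 1) = 84*(-2) = -168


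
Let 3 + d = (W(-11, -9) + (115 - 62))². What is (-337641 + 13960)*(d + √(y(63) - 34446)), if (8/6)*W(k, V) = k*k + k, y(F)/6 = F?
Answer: -23767572149/4 - 647362*I*√8517 ≈ -5.9419e+9 - 5.9743e+7*I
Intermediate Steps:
y(F) = 6*F
W(k, V) = 3*k/4 + 3*k²/4 (W(k, V) = 3*(k*k + k)/4 = 3*(k² + k)/4 = 3*(k + k²)/4 = 3*k/4 + 3*k²/4)
d = 73429/4 (d = -3 + ((¾)*(-11)*(1 - 11) + (115 - 62))² = -3 + ((¾)*(-11)*(-10) + 53)² = -3 + (165/2 + 53)² = -3 + (271/2)² = -3 + 73441/4 = 73429/4 ≈ 18357.)
(-337641 + 13960)*(d + √(y(63) - 34446)) = (-337641 + 13960)*(73429/4 + √(6*63 - 34446)) = -323681*(73429/4 + √(378 - 34446)) = -323681*(73429/4 + √(-34068)) = -323681*(73429/4 + 2*I*√8517) = -23767572149/4 - 647362*I*√8517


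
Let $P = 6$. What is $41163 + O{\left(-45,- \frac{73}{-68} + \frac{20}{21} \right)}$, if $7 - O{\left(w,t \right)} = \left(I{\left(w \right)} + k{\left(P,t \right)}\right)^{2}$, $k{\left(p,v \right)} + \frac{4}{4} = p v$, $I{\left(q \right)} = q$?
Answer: $\frac{2267150455}{56644} \approx 40025.0$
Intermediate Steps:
$k{\left(p,v \right)} = -1 + p v$
$O{\left(w,t \right)} = 7 - \left(-1 + w + 6 t\right)^{2}$ ($O{\left(w,t \right)} = 7 - \left(w + \left(-1 + 6 t\right)\right)^{2} = 7 - \left(-1 + w + 6 t\right)^{2}$)
$41163 + O{\left(-45,- \frac{73}{-68} + \frac{20}{21} \right)} = 41163 + \left(7 - \left(-1 - 45 + 6 \left(- \frac{73}{-68} + \frac{20}{21}\right)\right)^{2}\right) = 41163 + \left(7 - \left(-1 - 45 + 6 \left(\left(-73\right) \left(- \frac{1}{68}\right) + 20 \cdot \frac{1}{21}\right)\right)^{2}\right) = 41163 + \left(7 - \left(-1 - 45 + 6 \left(\frac{73}{68} + \frac{20}{21}\right)\right)^{2}\right) = 41163 + \left(7 - \left(-1 - 45 + 6 \cdot \frac{2893}{1428}\right)^{2}\right) = 41163 + \left(7 - \left(-1 - 45 + \frac{2893}{238}\right)^{2}\right) = 41163 + \left(7 - \left(- \frac{8055}{238}\right)^{2}\right) = 41163 + \left(7 - \frac{64883025}{56644}\right) = 41163 - \frac{64486517}{56644} = \frac{2267150455}{56644}$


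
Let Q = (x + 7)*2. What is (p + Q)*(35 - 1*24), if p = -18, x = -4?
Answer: -132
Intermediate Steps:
Q = 6 (Q = (-4 + 7)*2 = 3*2 = 6)
(p + Q)*(35 - 1*24) = (-18 + 6)*(35 - 1*24) = -12*(35 - 24) = -12*11 = -132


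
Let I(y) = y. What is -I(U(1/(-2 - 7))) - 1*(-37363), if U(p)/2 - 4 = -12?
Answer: 37379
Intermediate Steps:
U(p) = -16 (U(p) = 8 + 2*(-12) = 8 - 24 = -16)
-I(U(1/(-2 - 7))) - 1*(-37363) = -1*(-16) - 1*(-37363) = 16 + 37363 = 37379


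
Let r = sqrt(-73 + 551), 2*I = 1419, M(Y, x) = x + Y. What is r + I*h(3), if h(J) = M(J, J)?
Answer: 4257 + sqrt(478) ≈ 4278.9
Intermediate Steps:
M(Y, x) = Y + x
h(J) = 2*J (h(J) = J + J = 2*J)
I = 1419/2 (I = (1/2)*1419 = 1419/2 ≈ 709.50)
r = sqrt(478) ≈ 21.863
r + I*h(3) = sqrt(478) + 1419*(2*3)/2 = sqrt(478) + (1419/2)*6 = sqrt(478) + 4257 = 4257 + sqrt(478)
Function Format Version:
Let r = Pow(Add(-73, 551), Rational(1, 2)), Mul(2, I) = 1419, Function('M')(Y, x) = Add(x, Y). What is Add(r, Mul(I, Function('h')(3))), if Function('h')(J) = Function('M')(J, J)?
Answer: Add(4257, Pow(478, Rational(1, 2))) ≈ 4278.9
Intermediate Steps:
Function('M')(Y, x) = Add(Y, x)
Function('h')(J) = Mul(2, J) (Function('h')(J) = Add(J, J) = Mul(2, J))
I = Rational(1419, 2) (I = Mul(Rational(1, 2), 1419) = Rational(1419, 2) ≈ 709.50)
r = Pow(478, Rational(1, 2)) ≈ 21.863
Add(r, Mul(I, Function('h')(3))) = Add(Pow(478, Rational(1, 2)), Mul(Rational(1419, 2), Mul(2, 3))) = Add(Pow(478, Rational(1, 2)), Mul(Rational(1419, 2), 6)) = Add(Pow(478, Rational(1, 2)), 4257) = Add(4257, Pow(478, Rational(1, 2)))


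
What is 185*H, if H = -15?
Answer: -2775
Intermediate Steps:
185*H = 185*(-15) = -2775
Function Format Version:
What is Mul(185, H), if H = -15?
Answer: -2775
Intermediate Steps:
Mul(185, H) = Mul(185, -15) = -2775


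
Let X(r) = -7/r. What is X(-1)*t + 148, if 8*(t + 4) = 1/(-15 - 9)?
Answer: 23033/192 ≈ 119.96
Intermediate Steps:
t = -769/192 (t = -4 + 1/(8*(-15 - 9)) = -4 + (⅛)/(-24) = -4 + (⅛)*(-1/24) = -4 - 1/192 = -769/192 ≈ -4.0052)
X(-1)*t + 148 = -7/(-1)*(-769/192) + 148 = -7*(-1)*(-769/192) + 148 = 7*(-769/192) + 148 = -5383/192 + 148 = 23033/192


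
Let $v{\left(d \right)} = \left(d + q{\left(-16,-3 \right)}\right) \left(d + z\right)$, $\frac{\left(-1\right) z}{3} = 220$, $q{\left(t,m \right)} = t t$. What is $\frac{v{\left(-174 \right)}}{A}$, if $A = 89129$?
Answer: $- \frac{68388}{89129} \approx -0.76729$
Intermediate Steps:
$q{\left(t,m \right)} = t^{2}$
$z = -660$ ($z = \left(-3\right) 220 = -660$)
$v{\left(d \right)} = \left(-660 + d\right) \left(256 + d\right)$ ($v{\left(d \right)} = \left(d + \left(-16\right)^{2}\right) \left(d - 660\right) = \left(d + 256\right) \left(-660 + d\right) = \left(256 + d\right) \left(-660 + d\right) = \left(-660 + d\right) \left(256 + d\right)$)
$\frac{v{\left(-174 \right)}}{A} = \frac{-168960 + \left(-174\right)^{2} - -70296}{89129} = \left(-168960 + 30276 + 70296\right) \frac{1}{89129} = \left(-68388\right) \frac{1}{89129} = - \frac{68388}{89129}$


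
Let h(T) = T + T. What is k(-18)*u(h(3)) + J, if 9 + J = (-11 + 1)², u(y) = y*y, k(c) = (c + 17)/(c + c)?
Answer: 92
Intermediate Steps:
k(c) = (17 + c)/(2*c) (k(c) = (17 + c)/((2*c)) = (17 + c)*(1/(2*c)) = (17 + c)/(2*c))
h(T) = 2*T
u(y) = y²
J = 91 (J = -9 + (-11 + 1)² = -9 + (-10)² = -9 + 100 = 91)
k(-18)*u(h(3)) + J = ((½)*(17 - 18)/(-18))*(2*3)² + 91 = ((½)*(-1/18)*(-1))*6² + 91 = (1/36)*36 + 91 = 1 + 91 = 92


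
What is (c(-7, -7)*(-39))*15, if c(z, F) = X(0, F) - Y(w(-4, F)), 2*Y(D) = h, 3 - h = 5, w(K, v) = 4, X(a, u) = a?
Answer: -585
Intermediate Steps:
h = -2 (h = 3 - 1*5 = 3 - 5 = -2)
Y(D) = -1 (Y(D) = (½)*(-2) = -1)
c(z, F) = 1 (c(z, F) = 0 - 1*(-1) = 0 + 1 = 1)
(c(-7, -7)*(-39))*15 = (1*(-39))*15 = -39*15 = -585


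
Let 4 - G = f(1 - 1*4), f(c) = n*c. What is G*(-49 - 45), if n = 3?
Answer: -1222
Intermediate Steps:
f(c) = 3*c
G = 13 (G = 4 - 3*(1 - 1*4) = 4 - 3*(1 - 4) = 4 - 3*(-3) = 4 - 1*(-9) = 4 + 9 = 13)
G*(-49 - 45) = 13*(-49 - 45) = 13*(-94) = -1222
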